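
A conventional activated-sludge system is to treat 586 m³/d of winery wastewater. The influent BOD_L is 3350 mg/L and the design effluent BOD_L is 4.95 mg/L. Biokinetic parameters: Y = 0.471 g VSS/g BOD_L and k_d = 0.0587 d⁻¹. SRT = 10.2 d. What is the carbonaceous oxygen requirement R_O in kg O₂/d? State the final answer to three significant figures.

Correct the yield for decay: Y_obs = Y/(1 + k_d θ_c) = 0.471 / (1 + 0.0587 × 10.2) = 0.471 / 1.599 = 0.2946.
Mass of BOD_L removed per day: Q(S₀ − S) = 586 × 3345 g/m³ = 1960 kg/d.
Net sludge production P_X = 0.2946 × 1960 = 577.5 kg VSS/d.
R_O = Q·(S₀ − S) − 1.42·P_X = 1960 − 1.42 × 577.5 = 1140 kg O₂/d.

R_O ≈ 1140 kg O₂/d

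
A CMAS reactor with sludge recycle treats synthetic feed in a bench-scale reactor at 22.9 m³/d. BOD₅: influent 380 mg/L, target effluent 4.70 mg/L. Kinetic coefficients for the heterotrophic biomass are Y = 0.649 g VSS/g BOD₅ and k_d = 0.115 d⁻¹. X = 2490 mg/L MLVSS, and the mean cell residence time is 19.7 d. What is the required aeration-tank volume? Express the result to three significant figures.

V ≈ 13.5 m³

Steady-state biomass mass balance: V·X·(1 + k_d·θ_c) = Y·Q·(S₀ − S)·θ_c, so V = 0.649 × 22.9 × (380 − 4.70) × 19.7 / [2490 × (1 + 0.115 × 19.7)] = 1.1×10^5 / 8131 = 13.51 m³.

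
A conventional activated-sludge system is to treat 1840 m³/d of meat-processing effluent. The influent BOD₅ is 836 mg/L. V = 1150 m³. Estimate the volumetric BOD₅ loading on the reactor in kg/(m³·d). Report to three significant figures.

L_v = Q S₀ / V = 1840 × 836 × 10⁻³ / 1150 = 1.338 kg/(m³·d).

L_v ≈ 1.34 kg BOD₅/(m³·d)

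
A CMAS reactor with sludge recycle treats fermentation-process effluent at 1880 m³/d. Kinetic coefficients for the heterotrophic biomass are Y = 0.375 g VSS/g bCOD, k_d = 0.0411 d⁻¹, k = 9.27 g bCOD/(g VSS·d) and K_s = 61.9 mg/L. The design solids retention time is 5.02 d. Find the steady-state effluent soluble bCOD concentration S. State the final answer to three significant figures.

S ≈ 4.60 mg/L

For a completely mixed reactor with recycle the Lawrence–McCarty relation gives S = K_s·(1 + k_d·θ_c) / [θ_c·(Y·k − k_d) − 1] = 61.9 × (1 + 0.0411 × 5.02) / [5.02 × (0.375 × 9.27 − 0.0411) − 1] = 74.67 / 16.24 = 4.597 mg/L.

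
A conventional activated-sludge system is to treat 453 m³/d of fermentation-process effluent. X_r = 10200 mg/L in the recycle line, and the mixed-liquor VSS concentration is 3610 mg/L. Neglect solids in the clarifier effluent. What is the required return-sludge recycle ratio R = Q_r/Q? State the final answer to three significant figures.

Solids balance on the clarifier gives (1+R)X = R·X_r, so R = X/(X_r − X) = 3610 / (10200 − 3610) = 0.5478.

R ≈ 0.548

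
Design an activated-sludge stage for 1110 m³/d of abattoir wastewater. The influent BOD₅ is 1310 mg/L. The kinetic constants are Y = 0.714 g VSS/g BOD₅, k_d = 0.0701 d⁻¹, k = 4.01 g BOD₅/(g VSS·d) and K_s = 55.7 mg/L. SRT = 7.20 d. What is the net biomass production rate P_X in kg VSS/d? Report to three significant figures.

Effluent substrate depends only on kinetics and SRT: S = K_s(1 + k_d θ_c) / [θ_c(Yk − k_d) − 1] = 55.7 × (1 + 0.0701 × 7.20) / [7.20 × (0.714 × 4.01 − 0.0701) − 1] = 83.81 / 19.11 = 4.386 mg/L.
The observed yield is Y_obs = Y/(1 + k_d·θ_c) = 0.714 / (1 + 0.0701 × 7.20) = 0.714 / 1.505 = 0.4745 g VSS per g BOD₅ removed.
Substrate removed = Q·(S₀ − S) = 1110 m³/d × (1310 − 4.39) g/m³ = 1.45×10^6 g/d = 1449 kg/d.
Biomass produced: P_X = Y_obs·Q·ΔS = 0.4745 × 1449 ≈ 687.7 kg VSS/d.

P_X ≈ 688 kg VSS/d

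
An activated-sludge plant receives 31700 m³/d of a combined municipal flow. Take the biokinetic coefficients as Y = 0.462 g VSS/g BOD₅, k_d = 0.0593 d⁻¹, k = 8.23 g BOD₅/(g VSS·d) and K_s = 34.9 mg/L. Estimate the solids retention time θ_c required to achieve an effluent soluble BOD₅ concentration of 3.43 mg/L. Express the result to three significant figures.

At the target effluent, Y k S/(K_s+S) = 0.462×8.23×3.43/38.33 = 0.3402 d⁻¹.
Then 1/θ_c = μ − k_d = 0.3402 − 0.0593 = 0.2809 d⁻¹, giving θ_c = 3.559 d.

θ_c ≈ 3.56 d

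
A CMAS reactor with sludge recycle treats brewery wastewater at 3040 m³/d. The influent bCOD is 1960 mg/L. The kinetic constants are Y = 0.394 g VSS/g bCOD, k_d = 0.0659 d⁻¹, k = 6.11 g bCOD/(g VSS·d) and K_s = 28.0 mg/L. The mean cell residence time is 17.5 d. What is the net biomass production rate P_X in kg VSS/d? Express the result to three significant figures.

P_X ≈ 1090 kg VSS/d

From the Monod/SRT balance for a CMAS, S = K_s·(1+k_d θ_c)/[θ_c·(Y k − k_d) − 1] = 28.0 × (1 + 0.0659 × 17.5) / [17.5 × (0.394 × 6.11 − 0.0659) − 1] = 60.29 / 39.98 = 1.508 mg/L.
Observed yield with endogenous decay: Y_obs = Y / (1 + k_d·θ_c) = 0.394 / (1 + 0.0659 × 17.5) = 0.394 / 2.153 = 0.1830 g VSS/g bCOD.
ΔS = 1960 − 1.51 = 1958 mg/L, so the substrate removal rate is 3040 × 1958/1000 = 5954 kg bCOD/d.
So the net sludge growth is P_X = 0.1830 × 5954 = 1089 kg VSS/d.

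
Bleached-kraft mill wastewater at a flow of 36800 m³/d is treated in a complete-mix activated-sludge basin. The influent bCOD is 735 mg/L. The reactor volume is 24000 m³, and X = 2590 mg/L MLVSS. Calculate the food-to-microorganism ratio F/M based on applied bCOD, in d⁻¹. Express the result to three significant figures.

F/M = Q·S₀ / (V·X) = 36800 × 735 / (24000 × 2590) = 0.4351 g bCOD·(g VSS·d)⁻¹.

F/M ≈ 0.435 d⁻¹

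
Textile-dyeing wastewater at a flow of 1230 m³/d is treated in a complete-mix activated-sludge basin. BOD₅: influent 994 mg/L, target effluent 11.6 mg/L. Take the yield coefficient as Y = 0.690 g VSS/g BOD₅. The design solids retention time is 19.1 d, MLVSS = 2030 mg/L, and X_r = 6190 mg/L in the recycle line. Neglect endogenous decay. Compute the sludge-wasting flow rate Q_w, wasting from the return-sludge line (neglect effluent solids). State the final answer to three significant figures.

Q_w ≈ 135 m³/d

With k_d = 0 the design equation reduces to V = Y Q (S₀−S) θ_c / X = 0.690 × 1230 × (994 − 11.6) × 19.1 / 2030 = 7845 m³.
Q_w = (V·X)/(θ_c X_r) = 7845 × 2030 / (19.1 × 6190) = 134.7 m³/d.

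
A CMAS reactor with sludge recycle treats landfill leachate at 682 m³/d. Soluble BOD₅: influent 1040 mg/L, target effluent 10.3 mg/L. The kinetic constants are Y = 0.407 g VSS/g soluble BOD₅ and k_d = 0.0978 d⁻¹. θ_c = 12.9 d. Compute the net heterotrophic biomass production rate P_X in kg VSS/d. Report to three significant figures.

The observed yield is Y_obs = Y/(1 + k_d·θ_c) = 0.407 / (1 + 0.0978 × 12.9) = 0.407 / 2.262 = 0.1800 g VSS per g soluble BOD₅ removed.
ΔS = 1040 − 10.3 = 1030 mg/L, so the substrate removal rate is 682 × 1030/1000 = 702.3 kg soluble BOD₅/d.
Biomass produced: P_X = Y_obs·Q·ΔS = 0.1800 × 702.3 ≈ 126.4 kg VSS/d.

P_X ≈ 126 kg VSS/d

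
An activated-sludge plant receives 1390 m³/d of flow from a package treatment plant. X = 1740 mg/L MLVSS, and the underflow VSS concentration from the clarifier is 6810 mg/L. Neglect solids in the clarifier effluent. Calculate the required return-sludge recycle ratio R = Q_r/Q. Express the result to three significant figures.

R ≈ 0.343

R = Q_r/Q = X/(X_r − X) = 1740 / (6810 − 1740) = 0.3432.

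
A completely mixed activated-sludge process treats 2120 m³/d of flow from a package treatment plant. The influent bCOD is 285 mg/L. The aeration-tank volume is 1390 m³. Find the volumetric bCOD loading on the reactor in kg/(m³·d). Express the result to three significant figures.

L_v = Q S₀ / V = 2120 × 285 × 10⁻³ / 1390 = 0.4347 kg/(m³·d).

L_v ≈ 0.435 kg bCOD/(m³·d)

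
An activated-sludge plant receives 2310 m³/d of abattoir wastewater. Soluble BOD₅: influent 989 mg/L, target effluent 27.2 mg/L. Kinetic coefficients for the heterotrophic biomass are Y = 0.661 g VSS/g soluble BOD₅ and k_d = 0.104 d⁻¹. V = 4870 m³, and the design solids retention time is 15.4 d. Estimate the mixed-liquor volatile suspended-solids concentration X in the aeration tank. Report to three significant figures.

X ≈ 1790 mg/L

X = Y·Q·ΔS·θ_c / [V·(1 + k_d θ_c)] = 0.661 × 2310 × (989 − 27.2) × 15.4 / [4870 × (1 + 0.104 × 15.4)] = 1785 mg/L.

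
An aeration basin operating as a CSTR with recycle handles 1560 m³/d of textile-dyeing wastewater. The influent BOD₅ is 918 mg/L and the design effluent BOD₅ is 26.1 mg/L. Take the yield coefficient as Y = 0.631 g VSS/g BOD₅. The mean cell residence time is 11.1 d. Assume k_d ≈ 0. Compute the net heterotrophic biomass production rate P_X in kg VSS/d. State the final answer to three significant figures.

P_X ≈ 878 kg VSS/d

Since k_d ≈ 0, Y_obs = Y = 0.631 g VSS/g BOD₅.
Substrate removed = Q·(S₀ − S) = 1560 m³/d × (918 − 26.1) g/m³ = 1.39×10^6 g/d = 1391 kg/d.
Net biomass production P_X = Y_obs × Q·(S₀ − S) = 0.6310 × 1391 = 878.0 kg VSS/d.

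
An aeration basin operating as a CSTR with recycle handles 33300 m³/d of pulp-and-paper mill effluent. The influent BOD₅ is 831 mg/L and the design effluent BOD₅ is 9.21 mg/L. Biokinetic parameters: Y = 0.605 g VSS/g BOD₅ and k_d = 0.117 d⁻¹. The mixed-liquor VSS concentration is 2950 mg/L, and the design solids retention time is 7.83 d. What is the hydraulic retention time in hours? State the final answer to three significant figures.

τ ≈ 16.5 h

Rearranging the biomass balance for a CMAS with decay, V = Y·Q·ΔS·θ_c / [X·(1+k_d θ_c)] = 0.605 × 33300 × (831 − 9.21) × 7.83 / [2950 × (1 + 0.117 × 7.83)] = 1.3×10^8 / 5653 = 22934 m³.
Hydraulic retention time τ = V/Q = 22934 / 33300 = 0.6887 d = 16.53 h.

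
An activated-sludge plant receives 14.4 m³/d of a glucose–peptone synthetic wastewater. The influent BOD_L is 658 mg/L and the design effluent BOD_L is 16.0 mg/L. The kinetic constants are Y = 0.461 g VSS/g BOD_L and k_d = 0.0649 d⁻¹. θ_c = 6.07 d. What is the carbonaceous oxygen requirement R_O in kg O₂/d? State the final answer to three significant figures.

R_O ≈ 4.90 kg O₂/d

The observed yield is Y_obs = Y/(1 + k_d·θ_c) = 0.461 / (1 + 0.0649 × 6.07) = 0.461 / 1.394 = 0.3307 g VSS per g BOD_L removed.
ΔS = 658 − 16.0 = 642.0 mg/L, so the substrate removal rate is 14.4 × 642.0/1000 = 9.245 kg BOD_L/d.
Net sludge production P_X = 0.3307 × 9.245 = 3.057 kg VSS/d.
Carbonaceous O₂ demand = substrate oxidised − cell-mass equivalent = 9.245 − 1.42 × 3.057 = 4.903 kg O₂/d.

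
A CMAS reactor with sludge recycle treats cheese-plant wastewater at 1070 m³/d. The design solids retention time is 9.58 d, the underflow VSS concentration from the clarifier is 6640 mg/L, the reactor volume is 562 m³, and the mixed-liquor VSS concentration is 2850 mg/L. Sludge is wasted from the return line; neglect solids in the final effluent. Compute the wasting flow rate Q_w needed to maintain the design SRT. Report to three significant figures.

Q_w = (V·X)/(θ_c X_r) = 562.0 × 2850 / (9.58 × 6640) = 25.18 m³/d.

Q_w ≈ 25.2 m³/d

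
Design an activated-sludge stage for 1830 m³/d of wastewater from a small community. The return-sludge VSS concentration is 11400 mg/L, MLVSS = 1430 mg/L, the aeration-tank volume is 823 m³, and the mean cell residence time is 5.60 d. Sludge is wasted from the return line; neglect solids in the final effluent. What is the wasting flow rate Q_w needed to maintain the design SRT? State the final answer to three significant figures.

Q_w ≈ 18.4 m³/d

θ_c = V·X/(Q_w·X_r) when wasting from the recycle, so Q_w = V·X/(θ_c·X_r) = 823.0 × 1430 / (5.60 × 11400) = 18.43 m³/d.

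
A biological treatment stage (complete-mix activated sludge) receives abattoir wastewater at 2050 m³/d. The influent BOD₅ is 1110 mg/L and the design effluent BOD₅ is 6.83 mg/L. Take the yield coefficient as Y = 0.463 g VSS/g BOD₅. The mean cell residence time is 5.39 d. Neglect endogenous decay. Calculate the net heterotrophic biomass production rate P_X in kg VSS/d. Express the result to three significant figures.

Since k_d ≈ 0, Y_obs = Y = 0.463 g VSS/g BOD₅.
Mass of BOD₅ removed per day: Q(S₀ − S) = 2050 × 1103 g/m³ = 2261 kg/d.
P_X = Y_obs · Q(S₀ − S) = 0.4630 × 2261 = 1047 kg VSS/d.

P_X ≈ 1050 kg VSS/d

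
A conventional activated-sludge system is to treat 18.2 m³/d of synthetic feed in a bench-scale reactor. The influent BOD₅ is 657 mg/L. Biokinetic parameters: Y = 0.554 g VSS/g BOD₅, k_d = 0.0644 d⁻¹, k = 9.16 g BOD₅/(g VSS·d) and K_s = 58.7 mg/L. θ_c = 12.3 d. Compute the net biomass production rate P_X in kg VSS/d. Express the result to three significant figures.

For a completely mixed reactor with recycle the Lawrence–McCarty relation gives S = K_s·(1 + k_d·θ_c) / [θ_c·(Y·k − k_d) − 1] = 58.7 × (1 + 0.0644 × 12.3) / [12.3 × (0.554 × 9.16 − 0.0644) − 1] = 105.2 / 60.63 = 1.735 mg/L.
The observed yield is Y_obs = Y/(1 + k_d·θ_c) = 0.554 / (1 + 0.0644 × 12.3) = 0.554 / 1.792 = 0.3091 g VSS per g BOD₅ removed.
Q·(S₀ − S) = 18.2 × (657 − 1.74) × 10⁻³ = 11.93 kg/d removed.
So the net sludge growth is P_X = 0.3091 × 11.93 = 3.687 kg VSS/d.

P_X ≈ 3.69 kg VSS/d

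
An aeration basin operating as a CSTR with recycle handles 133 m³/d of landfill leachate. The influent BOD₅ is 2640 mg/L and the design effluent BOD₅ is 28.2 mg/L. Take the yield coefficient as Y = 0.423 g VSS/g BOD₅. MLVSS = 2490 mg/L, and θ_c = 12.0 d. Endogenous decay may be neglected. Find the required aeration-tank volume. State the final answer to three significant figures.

Biomass mass balance (decay neglected): V·X = Y·Q·(S₀ − S)·θ_c, so V = 0.423 × 133 × (2640 − 28.2) × 12.0 / 2490 = 708.1 m³.

V ≈ 708 m³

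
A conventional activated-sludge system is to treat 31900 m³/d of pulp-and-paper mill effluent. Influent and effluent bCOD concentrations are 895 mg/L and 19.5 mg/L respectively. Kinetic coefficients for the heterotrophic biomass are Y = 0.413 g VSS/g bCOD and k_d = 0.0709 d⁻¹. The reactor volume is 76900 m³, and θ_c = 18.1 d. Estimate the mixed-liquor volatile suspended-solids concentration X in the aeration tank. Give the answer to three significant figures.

X ≈ 1190 mg/L

X = Y·Q·ΔS·θ_c / [V·(1 + k_d θ_c)] = 0.413 × 31900 × (895 − 19.5) × 18.1 / [76900 × (1 + 0.0709 × 18.1)] = 1189 mg/L.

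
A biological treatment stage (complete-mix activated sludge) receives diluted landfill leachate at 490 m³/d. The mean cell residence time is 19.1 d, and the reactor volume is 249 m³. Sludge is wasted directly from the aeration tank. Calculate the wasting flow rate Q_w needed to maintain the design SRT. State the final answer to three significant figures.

Wasting from the aeration tank: Q_w = V / θ_c = 249.0 / 19.1 = 13.04 m³/d.

Q_w ≈ 13.0 m³/d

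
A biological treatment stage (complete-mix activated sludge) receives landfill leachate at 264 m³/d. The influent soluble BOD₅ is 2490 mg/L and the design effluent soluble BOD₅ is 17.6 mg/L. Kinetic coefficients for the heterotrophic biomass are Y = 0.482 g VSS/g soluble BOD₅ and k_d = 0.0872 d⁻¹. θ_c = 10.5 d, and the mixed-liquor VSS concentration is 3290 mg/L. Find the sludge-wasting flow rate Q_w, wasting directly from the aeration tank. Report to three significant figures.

Q_w ≈ 49.9 m³/d

From the SRT design equation V = Y Q (S₀−S) θ_c / [X (1 + k_d θ_c)] = 0.482 × 264 × (2490 − 17.6) × 10.5 / [3290 × (1 + 0.0872 × 10.5)] = 3.3×10^6 / 6302 = 524.2 m³.
For wasting at MLVSS concentration, Q_w = V/θ_c = 524.2/10.5 = 49.92 m³/d.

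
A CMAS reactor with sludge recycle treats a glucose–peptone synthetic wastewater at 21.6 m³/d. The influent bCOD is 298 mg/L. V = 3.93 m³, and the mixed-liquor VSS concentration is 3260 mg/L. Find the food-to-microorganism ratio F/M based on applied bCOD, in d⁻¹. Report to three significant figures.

F/M ≈ 0.502 d⁻¹

F/M = Q·S₀ / (V·X) = 21.6 × 298 / (3.930 × 3260) = 0.5024 g bCOD·(g VSS·d)⁻¹.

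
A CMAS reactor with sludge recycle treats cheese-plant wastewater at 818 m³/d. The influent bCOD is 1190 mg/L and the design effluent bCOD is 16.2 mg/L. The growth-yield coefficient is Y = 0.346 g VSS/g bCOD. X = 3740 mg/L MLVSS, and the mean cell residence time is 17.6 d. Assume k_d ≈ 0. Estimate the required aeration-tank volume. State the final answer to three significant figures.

With k_d = 0 the design equation reduces to V = Y Q (S₀−S) θ_c / X = 0.346 × 818 × (1190 − 16.2) × 17.6 / 3740 = 1563 m³.

V ≈ 1560 m³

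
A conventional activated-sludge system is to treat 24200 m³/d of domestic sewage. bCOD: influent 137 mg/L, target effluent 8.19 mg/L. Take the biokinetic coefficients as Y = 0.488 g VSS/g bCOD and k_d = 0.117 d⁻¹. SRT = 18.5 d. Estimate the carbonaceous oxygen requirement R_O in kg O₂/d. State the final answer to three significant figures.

R_O ≈ 2430 kg O₂/d

Observed yield with endogenous decay: Y_obs = Y / (1 + k_d·θ_c) = 0.488 / (1 + 0.117 × 18.5) = 0.488 / 3.165 = 0.1542 g VSS/g bCOD.
Substrate removed = Q·(S₀ − S) = 24200 m³/d × (137 − 8.19) g/m³ = 3.12×10^6 g/d = 3117 kg/d.
Net sludge production P_X = 0.1542 × 3117 = 480.7 kg VSS/d.
R_O = Q·(S₀ − S) − 1.42·P_X = 3117 − 1.42 × 480.7 = 2435 kg O₂/d.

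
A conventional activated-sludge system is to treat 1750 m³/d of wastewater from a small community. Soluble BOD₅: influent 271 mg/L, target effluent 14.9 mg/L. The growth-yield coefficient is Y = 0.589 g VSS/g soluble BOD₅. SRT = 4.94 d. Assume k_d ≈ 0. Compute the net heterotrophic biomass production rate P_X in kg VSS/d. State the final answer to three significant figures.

No decay correction is needed, so Y_obs = Y = 0.589.
Substrate removed = Q·(S₀ − S) = 1750 m³/d × (271 − 14.9) g/m³ = 4.48×10^5 g/d = 448.2 kg/d.
P_X = Y_obs · Q(S₀ − S) = 0.5890 × 448.2 = 264.0 kg VSS/d.

P_X ≈ 264 kg VSS/d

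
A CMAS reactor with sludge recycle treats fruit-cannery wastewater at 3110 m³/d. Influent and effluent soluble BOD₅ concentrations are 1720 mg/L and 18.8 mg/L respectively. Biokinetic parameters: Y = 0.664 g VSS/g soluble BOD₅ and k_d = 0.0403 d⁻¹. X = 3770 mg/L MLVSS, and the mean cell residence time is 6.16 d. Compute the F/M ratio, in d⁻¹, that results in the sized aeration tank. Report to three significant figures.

Steady-state biomass mass balance: V·X·(1 + k_d·θ_c) = Y·Q·(S₀ − S)·θ_c, so V = 0.664 × 3110 × (1720 − 18.8) × 6.16 / [3770 × (1 + 0.0403 × 6.16)] = 2.16×10^7 / 4706 = 4599 m³.
Food-to-microorganism ratio F/M = Q S₀ / (V X) = 3110 × 1720 / (4599 × 3770) = 0.3085 d⁻¹.

F/M ≈ 0.309 d⁻¹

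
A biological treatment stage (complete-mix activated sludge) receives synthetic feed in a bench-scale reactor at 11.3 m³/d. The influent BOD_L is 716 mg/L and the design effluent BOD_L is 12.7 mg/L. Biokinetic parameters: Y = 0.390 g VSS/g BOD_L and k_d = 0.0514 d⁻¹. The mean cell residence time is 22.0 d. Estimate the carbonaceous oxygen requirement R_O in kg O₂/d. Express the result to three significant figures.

R_O ≈ 5.88 kg O₂/d

The observed yield is Y_obs = Y/(1 + k_d·θ_c) = 0.390 / (1 + 0.0514 × 22.0) = 0.390 / 2.131 = 0.1830 g VSS per g BOD_L removed.
Mass of BOD_L removed per day: Q(S₀ − S) = 11.3 × 703.3 g/m³ = 7.947 kg/d.
P_X = Y_obs·Q·(S₀ − S) = 0.1830 × 7.947 = 1.455 kg VSS/d.
Carbonaceous O₂ demand = substrate oxidised − cell-mass equivalent = 7.947 − 1.42 × 1.455 = 5.882 kg O₂/d.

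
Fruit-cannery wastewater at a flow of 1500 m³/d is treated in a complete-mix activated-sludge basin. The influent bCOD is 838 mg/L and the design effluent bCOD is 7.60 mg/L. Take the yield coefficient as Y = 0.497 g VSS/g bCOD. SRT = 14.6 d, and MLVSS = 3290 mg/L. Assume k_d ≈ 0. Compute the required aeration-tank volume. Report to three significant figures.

V ≈ 2750 m³

Biomass mass balance (decay neglected): V·X = Y·Q·(S₀ − S)·θ_c, so V = 0.497 × 1500 × (838 − 7.60) × 14.6 / 3290 = 2747 m³.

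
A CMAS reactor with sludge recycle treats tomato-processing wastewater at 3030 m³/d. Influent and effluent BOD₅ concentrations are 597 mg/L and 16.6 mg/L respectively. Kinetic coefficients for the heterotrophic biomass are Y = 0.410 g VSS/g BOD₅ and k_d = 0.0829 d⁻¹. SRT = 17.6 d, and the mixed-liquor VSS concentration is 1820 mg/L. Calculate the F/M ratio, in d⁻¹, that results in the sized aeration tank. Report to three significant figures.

F/M ≈ 0.351 d⁻¹

Steady-state biomass mass balance: V·X·(1 + k_d·θ_c) = Y·Q·(S₀ − S)·θ_c, so V = 0.410 × 3030 × (597 − 16.6) × 17.6 / [1820 × (1 + 0.0829 × 17.6)] = 1.27×10^7 / 4475 = 2835 m³.
F/M = Q·S₀ / (V·X) = 3030 × 597 / (2835 × 1820) = 0.3505 g BOD₅·(g VSS·d)⁻¹.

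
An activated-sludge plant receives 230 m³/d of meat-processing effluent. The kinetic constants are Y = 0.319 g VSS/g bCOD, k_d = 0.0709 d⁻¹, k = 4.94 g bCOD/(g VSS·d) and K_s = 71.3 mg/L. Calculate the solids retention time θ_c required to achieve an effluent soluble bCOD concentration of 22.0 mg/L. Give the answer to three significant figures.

θ_c ≈ 3.33 d

From 1/θ_c = Y·k·S/(K_s + S) − k_d: Y·k·S/(K_s+S) = 0.319 × 4.94 × 22.0 / (71.3 + 22.0) = 0.3716 d⁻¹.
1/θ_c = 0.3716 − 0.0709 = 0.3007 d⁻¹, so θ_c = 3.326 d.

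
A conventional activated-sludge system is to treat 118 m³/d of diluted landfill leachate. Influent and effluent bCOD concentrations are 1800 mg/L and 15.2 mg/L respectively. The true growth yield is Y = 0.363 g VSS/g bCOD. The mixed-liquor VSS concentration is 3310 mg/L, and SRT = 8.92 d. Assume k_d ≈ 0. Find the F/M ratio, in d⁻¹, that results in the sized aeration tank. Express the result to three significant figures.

F/M ≈ 0.311 d⁻¹

Biomass mass balance (decay neglected): V·X = Y·Q·(S₀ − S)·θ_c, so V = 0.363 × 118 × (1800 − 15.2) × 8.92 / 3310 = 206.0 m³.
F/M = applied load / biomass = Q·S₀/(V·X) = 118 × 1800 / (206.0 × 3310) = 0.3115 d⁻¹.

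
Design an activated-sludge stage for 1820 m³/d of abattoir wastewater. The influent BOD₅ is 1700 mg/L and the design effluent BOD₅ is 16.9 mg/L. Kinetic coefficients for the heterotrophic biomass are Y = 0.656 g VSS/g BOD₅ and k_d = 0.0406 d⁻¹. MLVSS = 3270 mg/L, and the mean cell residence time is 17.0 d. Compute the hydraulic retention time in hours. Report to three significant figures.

τ ≈ 81.5 h

From the SRT design equation V = Y Q (S₀−S) θ_c / [X (1 + k_d θ_c)] = 0.656 × 1820 × (1700 − 16.9) × 17.0 / [3270 × (1 + 0.0406 × 17.0)] = 3.42×10^7 / 5527 = 6181 m³.
τ = V/Q = 6181/1820 = 3.396 d, or 81.51 h.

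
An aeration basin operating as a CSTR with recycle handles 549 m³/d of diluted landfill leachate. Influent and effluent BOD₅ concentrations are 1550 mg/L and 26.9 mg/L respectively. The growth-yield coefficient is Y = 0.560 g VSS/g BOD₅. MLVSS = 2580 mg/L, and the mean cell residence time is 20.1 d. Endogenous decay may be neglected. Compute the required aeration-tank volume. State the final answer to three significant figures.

Biomass mass balance (decay neglected): V·X = Y·Q·(S₀ − S)·θ_c, so V = 0.560 × 549 × (1550 − 26.9) × 20.1 / 2580 = 3648 m³.

V ≈ 3650 m³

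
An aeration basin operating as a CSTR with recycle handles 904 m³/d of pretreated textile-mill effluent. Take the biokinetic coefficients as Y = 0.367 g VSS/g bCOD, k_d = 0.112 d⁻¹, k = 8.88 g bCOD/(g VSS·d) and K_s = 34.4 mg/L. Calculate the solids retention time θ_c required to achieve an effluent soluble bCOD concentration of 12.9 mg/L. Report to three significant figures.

At the target effluent, Y k S/(K_s+S) = 0.367×8.88×12.9/47.30 = 0.8888 d⁻¹.
θ_c = 1/(μ − k_d) = 1/(0.8888 − 0.112) = 1/0.7768 = 1.287 d.

θ_c ≈ 1.29 d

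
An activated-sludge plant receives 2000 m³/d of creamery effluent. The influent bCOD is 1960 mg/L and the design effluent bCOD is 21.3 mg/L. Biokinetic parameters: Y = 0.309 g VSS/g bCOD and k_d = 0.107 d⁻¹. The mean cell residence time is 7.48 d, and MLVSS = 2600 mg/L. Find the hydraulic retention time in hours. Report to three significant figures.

τ ≈ 23.0 h

Rearranging the biomass balance for a CMAS with decay, V = Y·Q·ΔS·θ_c / [X·(1+k_d θ_c)] = 0.309 × 2000 × (1960 − 21.3) × 7.48 / [2600 × (1 + 0.107 × 7.48)] = 8.96×10^6 / 4681 = 1915 m³.
Hydraulic retention time τ = V/Q = 1915 / 2000 = 0.9573 d = 22.97 h.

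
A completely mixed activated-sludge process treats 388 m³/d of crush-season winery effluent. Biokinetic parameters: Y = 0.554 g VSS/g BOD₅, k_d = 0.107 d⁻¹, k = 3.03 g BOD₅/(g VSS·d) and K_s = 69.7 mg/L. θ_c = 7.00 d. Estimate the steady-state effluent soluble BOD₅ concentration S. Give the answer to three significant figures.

For a completely mixed reactor with recycle the Lawrence–McCarty relation gives S = K_s·(1 + k_d·θ_c) / [θ_c·(Y·k − k_d) − 1] = 69.7 × (1 + 0.107 × 7.00) / [7.00 × (0.554 × 3.03 − 0.107) − 1] = 121.9 / 10.00 = 12.19 mg/L.

S ≈ 12.2 mg/L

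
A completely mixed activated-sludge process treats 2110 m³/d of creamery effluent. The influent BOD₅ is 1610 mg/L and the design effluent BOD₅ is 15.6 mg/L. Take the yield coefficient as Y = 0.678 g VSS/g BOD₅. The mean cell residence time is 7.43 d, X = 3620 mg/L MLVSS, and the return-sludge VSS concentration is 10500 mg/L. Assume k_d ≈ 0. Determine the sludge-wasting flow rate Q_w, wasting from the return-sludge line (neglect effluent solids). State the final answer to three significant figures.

Q_w ≈ 217 m³/d

V·X = Y·Q·ΔS·θ_c gives V = 0.678 × 2110 × (1610 − 15.6) × 7.43 / 3620 = 4682 m³.
Wasting from the return line (neglecting effluent solids): Q_w = V·X / (θ_c·X_r) = 4682 × 3620 / (7.43 × 10500) = 217.2 m³/d.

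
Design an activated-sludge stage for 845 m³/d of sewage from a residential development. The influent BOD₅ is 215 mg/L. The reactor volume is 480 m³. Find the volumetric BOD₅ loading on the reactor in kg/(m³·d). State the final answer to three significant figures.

Volumetric loading L_v = Q·S₀ / V = 845 × 215 g/m³ / 480.0 m³ = 378.5 g/(m³·d) = 0.3785 kg BOD₅/(m³·d).

L_v ≈ 0.378 kg BOD₅/(m³·d)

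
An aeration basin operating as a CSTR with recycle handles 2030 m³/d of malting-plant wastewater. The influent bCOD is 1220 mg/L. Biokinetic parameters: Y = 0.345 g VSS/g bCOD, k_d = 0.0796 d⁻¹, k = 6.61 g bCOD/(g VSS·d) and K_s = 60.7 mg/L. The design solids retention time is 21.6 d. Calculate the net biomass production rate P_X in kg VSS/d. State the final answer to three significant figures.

P_X ≈ 313 kg VSS/d

From the Monod/SRT balance for a CMAS, S = K_s·(1+k_d θ_c)/[θ_c·(Y k − k_d) − 1] = 60.7 × (1 + 0.0796 × 21.6) / [21.6 × (0.345 × 6.61 − 0.0796) − 1] = 165.1 / 46.54 = 3.547 mg/L.
Y_obs = Y / (1 + k_d θ_c) = 0.345 / (1 + 0.0796 × 21.6) = 0.345 / 2.719 = 0.1269.
Q·(S₀ − S) = 2030 × (1220 − 3.55) × 10⁻³ = 2469 kg/d removed.
Net biomass production P_X = Y_obs × Q·(S₀ − S) = 0.1269 × 2469 = 313.3 kg VSS/d.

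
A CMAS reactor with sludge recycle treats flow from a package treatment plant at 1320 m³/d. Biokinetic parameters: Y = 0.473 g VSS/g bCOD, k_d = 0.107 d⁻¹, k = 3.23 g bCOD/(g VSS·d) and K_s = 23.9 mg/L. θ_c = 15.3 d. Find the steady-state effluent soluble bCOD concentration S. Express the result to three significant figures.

For a completely mixed reactor with recycle the Lawrence–McCarty relation gives S = K_s·(1 + k_d·θ_c) / [θ_c·(Y·k − k_d) − 1] = 23.9 × (1 + 0.107 × 15.3) / [15.3 × (0.473 × 3.23 − 0.107) − 1] = 63.03 / 20.74 = 3.039 mg/L.

S ≈ 3.04 mg/L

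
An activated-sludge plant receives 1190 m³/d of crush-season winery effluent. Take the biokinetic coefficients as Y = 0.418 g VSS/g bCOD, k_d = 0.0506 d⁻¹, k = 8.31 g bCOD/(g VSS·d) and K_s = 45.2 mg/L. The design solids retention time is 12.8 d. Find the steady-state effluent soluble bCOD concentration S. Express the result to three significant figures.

Effluent substrate depends only on kinetics and SRT: S = K_s(1 + k_d θ_c) / [θ_c(Yk − k_d) − 1] = 45.2 × (1 + 0.0506 × 12.8) / [12.8 × (0.418 × 8.31 − 0.0506) − 1] = 74.48 / 42.81 = 1.739 mg/L.

S ≈ 1.74 mg/L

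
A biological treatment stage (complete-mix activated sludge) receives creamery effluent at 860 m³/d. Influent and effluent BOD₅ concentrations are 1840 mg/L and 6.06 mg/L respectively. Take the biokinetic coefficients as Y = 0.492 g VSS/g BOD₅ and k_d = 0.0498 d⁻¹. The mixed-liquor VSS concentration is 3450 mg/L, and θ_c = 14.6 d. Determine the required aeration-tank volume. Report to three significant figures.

V ≈ 1900 m³

From the SRT design equation V = Y Q (S₀−S) θ_c / [X (1 + k_d θ_c)] = 0.492 × 860 × (1840 − 6.06) × 14.6 / [3450 × (1 + 0.0498 × 14.6)] = 1.13×10^7 / 5958 = 1901 m³.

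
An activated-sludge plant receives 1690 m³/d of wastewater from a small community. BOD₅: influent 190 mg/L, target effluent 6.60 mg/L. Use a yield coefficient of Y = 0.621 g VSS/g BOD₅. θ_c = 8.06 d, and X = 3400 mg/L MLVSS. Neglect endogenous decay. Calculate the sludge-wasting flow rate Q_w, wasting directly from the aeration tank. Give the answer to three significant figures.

V·X = Y·Q·ΔS·θ_c gives V = 0.621 × 1690 × (190 − 6.60) × 8.06 / 3400 = 456.3 m³.
Wasting from the aeration tank: Q_w = V / θ_c = 456.3 / 8.06 = 56.61 m³/d.

Q_w ≈ 56.6 m³/d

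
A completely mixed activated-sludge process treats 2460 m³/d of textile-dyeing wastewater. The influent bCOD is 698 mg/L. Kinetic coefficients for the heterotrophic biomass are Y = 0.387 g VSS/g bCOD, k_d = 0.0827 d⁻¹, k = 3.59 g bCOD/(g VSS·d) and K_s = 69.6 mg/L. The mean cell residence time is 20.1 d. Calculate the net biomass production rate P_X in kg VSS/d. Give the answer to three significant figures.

Effluent substrate depends only on kinetics and SRT: S = K_s(1 + k_d θ_c) / [θ_c(Yk − k_d) − 1] = 69.6 × (1 + 0.0827 × 20.1) / [20.1 × (0.387 × 3.59 − 0.0827) − 1] = 185.3 / 25.26 = 7.335 mg/L.
Y_obs = Y / (1 + k_d θ_c) = 0.387 / (1 + 0.0827 × 20.1) = 0.387 / 2.662 = 0.1454.
Q·(S₀ − S) = 2460 × (698 − 7.33) × 10⁻³ = 1699 kg/d removed.
Net biomass production P_X = Y_obs × Q·(S₀ − S) = 0.1454 × 1699 = 247.0 kg VSS/d.

P_X ≈ 247 kg VSS/d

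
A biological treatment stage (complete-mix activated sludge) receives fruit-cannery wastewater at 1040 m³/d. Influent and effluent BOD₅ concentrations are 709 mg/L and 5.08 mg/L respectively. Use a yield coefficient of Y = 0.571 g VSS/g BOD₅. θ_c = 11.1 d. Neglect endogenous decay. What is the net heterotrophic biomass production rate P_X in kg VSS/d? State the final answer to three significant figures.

No decay correction is needed, so Y_obs = Y = 0.571.
Q·(S₀ − S) = 1040 × (709 − 5.08) × 10⁻³ = 732.1 kg/d removed.
Net biomass production P_X = Y_obs × Q·(S₀ − S) = 0.5710 × 732.1 = 418.0 kg VSS/d.

P_X ≈ 418 kg VSS/d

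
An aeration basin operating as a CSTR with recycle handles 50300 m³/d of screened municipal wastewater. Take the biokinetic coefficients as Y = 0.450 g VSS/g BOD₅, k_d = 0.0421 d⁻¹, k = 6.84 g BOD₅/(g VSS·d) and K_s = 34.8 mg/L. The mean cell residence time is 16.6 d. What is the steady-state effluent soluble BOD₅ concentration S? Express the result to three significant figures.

Effluent substrate depends only on kinetics and SRT: S = K_s(1 + k_d θ_c) / [θ_c(Yk − k_d) − 1] = 34.8 × (1 + 0.0421 × 16.6) / [16.6 × (0.450 × 6.84 − 0.0421) − 1] = 59.12 / 49.40 = 1.197 mg/L.

S ≈ 1.20 mg/L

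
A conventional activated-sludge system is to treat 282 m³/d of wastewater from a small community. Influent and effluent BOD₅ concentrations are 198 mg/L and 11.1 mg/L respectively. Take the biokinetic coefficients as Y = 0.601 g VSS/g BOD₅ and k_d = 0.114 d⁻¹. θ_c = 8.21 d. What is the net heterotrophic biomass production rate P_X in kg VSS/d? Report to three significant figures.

P_X ≈ 16.4 kg VSS/d

Correct the yield for decay: Y_obs = Y/(1 + k_d θ_c) = 0.601 / (1 + 0.114 × 8.21) = 0.601 / 1.936 = 0.3104.
ΔS = 198 − 11.1 = 186.9 mg/L, so the substrate removal rate is 282 × 186.9/1000 = 52.71 kg BOD₅/d.
Net biomass production P_X = Y_obs × Q·(S₀ − S) = 0.3104 × 52.71 = 16.36 kg VSS/d.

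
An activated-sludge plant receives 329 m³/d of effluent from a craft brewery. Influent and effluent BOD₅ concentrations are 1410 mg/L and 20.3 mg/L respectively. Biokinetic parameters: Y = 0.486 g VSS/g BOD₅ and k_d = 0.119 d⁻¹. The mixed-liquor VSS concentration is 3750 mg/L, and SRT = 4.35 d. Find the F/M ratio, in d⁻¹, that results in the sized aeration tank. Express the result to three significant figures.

Rearranging the biomass balance for a CMAS with decay, V = Y·Q·ΔS·θ_c / [X·(1+k_d θ_c)] = 0.486 × 329 × (1410 − 20.3) × 4.35 / [3750 × (1 + 0.119 × 4.35)] = 9.67×10^5 / 5691 = 169.8 m³.
F/M = applied load / biomass = Q·S₀/(V·X) = 329 × 1410 / (169.8 × 3750) = 0.7284 d⁻¹.

F/M ≈ 0.728 d⁻¹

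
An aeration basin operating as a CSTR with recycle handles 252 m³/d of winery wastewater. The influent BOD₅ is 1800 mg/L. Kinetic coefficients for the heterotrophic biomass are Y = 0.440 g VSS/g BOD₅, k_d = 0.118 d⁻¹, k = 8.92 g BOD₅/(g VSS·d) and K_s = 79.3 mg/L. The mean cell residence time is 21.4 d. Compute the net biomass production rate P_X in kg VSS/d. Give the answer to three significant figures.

For a completely mixed reactor with recycle the Lawrence–McCarty relation gives S = K_s·(1 + k_d·θ_c) / [θ_c·(Y·k − k_d) − 1] = 79.3 × (1 + 0.118 × 21.4) / [21.4 × (0.440 × 8.92 − 0.118) − 1] = 279.5 / 80.47 = 3.474 mg/L.
Correct the yield for decay: Y_obs = Y/(1 + k_d θ_c) = 0.440 / (1 + 0.118 × 21.4) = 0.440 / 3.525 = 0.1248.
Q·(S₀ − S) = 252 × (1800 − 3.47) × 10⁻³ = 452.7 kg/d removed.
Biomass produced: P_X = Y_obs·Q·ΔS = 0.1248 × 452.7 ≈ 56.51 kg VSS/d.

P_X ≈ 56.5 kg VSS/d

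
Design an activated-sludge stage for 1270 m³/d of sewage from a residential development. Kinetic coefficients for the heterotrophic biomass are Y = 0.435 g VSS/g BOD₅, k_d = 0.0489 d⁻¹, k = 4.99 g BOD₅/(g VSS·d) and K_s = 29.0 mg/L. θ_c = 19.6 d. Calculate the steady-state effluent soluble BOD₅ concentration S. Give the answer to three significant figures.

S ≈ 1.40 mg/L

For a completely mixed reactor with recycle the Lawrence–McCarty relation gives S = K_s·(1 + k_d·θ_c) / [θ_c·(Y·k − k_d) − 1] = 29.0 × (1 + 0.0489 × 19.6) / [19.6 × (0.435 × 4.99 − 0.0489) − 1] = 56.79 / 40.59 = 1.399 mg/L.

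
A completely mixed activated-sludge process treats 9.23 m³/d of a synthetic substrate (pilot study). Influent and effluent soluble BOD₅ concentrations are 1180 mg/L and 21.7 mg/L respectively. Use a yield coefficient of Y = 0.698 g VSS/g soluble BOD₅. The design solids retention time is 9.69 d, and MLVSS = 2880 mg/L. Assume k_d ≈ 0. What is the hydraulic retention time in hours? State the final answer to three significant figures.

τ ≈ 65.3 h

With k_d = 0 the design equation reduces to V = Y Q (S₀−S) θ_c / X = 0.698 × 9.23 × (1180 − 21.7) × 9.69 / 2880 = 25.11 m³.
τ = V/Q = 25.11/9.23 = 2.720 d, or 65.29 h.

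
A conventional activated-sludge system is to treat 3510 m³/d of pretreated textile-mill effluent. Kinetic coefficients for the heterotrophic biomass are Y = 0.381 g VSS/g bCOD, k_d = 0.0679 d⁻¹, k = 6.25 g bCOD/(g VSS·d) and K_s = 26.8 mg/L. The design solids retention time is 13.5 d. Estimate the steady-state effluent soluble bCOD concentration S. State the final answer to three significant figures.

From the Monod/SRT balance for a CMAS, S = K_s·(1+k_d θ_c)/[θ_c·(Y k − k_d) − 1] = 26.8 × (1 + 0.0679 × 13.5) / [13.5 × (0.381 × 6.25 − 0.0679) − 1] = 51.37 / 30.23 = 1.699 mg/L.

S ≈ 1.70 mg/L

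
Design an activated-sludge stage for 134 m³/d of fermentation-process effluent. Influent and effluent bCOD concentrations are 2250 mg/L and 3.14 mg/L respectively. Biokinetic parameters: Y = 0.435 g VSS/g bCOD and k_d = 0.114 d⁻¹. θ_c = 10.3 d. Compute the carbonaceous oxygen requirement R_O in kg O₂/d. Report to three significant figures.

Y_obs = Y / (1 + k_d θ_c) = 0.435 / (1 + 0.114 × 10.3) = 0.435 / 2.174 = 0.2001.
Mass of bCOD removed per day: Q(S₀ − S) = 134 × 2247 g/m³ = 301.1 kg/d.
Net sludge production P_X = 0.2001 × 301.1 = 60.24 kg VSS/d.
R_O = Q·(S₀ − S) − 1.42·P_X = 301.1 − 1.42 × 60.24 = 215.5 kg O₂/d.

R_O ≈ 216 kg O₂/d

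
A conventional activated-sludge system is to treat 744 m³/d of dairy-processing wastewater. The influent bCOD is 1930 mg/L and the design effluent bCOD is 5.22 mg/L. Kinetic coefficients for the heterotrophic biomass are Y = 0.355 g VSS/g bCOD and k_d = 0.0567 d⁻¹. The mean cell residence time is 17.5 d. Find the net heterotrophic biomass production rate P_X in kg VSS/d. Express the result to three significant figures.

Y_obs = Y / (1 + k_d θ_c) = 0.355 / (1 + 0.0567 × 17.5) = 0.355 / 1.992 = 0.1782.
Mass of bCOD removed per day: Q(S₀ − S) = 744 × 1925 g/m³ = 1432 kg/d.
Net biomass production P_X = Y_obs × Q·(S₀ − S) = 0.1782 × 1432 = 255.2 kg VSS/d.

P_X ≈ 255 kg VSS/d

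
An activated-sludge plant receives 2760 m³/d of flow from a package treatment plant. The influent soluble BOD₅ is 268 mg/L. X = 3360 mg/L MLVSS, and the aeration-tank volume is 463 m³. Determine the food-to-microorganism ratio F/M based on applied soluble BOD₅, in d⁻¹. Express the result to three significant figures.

Food-to-microorganism ratio F/M = Q S₀ / (V X) = 2760 × 268 / (463.0 × 3360) = 0.4755 d⁻¹.

F/M ≈ 0.475 d⁻¹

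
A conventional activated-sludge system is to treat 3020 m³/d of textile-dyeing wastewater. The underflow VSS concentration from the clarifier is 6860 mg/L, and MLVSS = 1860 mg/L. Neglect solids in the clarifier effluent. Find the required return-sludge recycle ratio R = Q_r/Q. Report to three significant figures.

R ≈ 0.372

Mass balance around the secondary clarifier (neglecting effluent solids): R = X / (X_r − X) = 1860 / (6860 − 1860) = 0.3720.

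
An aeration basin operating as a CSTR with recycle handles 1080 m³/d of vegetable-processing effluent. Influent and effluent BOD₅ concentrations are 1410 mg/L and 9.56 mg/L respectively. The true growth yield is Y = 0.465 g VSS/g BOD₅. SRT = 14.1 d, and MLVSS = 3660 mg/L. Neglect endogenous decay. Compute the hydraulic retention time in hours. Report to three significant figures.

τ ≈ 60.2 h

Biomass mass balance (decay neglected): V·X = Y·Q·(S₀ − S)·θ_c, so V = 0.465 × 1080 × (1410 − 9.56) × 14.1 / 3660 = 2709 m³.
HRT = V/Q = 2709 m³ / 1080 m³·d⁻¹ = 2.509 d × 24 = 60.21 h.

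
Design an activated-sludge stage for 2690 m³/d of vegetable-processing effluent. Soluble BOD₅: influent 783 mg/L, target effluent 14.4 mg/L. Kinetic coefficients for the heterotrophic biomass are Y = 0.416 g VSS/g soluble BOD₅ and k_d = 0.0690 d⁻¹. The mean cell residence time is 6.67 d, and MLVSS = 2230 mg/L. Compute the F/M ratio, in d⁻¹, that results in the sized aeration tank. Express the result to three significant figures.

F/M ≈ 0.536 d⁻¹

Rearranging the biomass balance for a CMAS with decay, V = Y·Q·ΔS·θ_c / [X·(1+k_d θ_c)] = 0.416 × 2690 × (783 − 14.4) × 6.67 / [2230 × (1 + 0.0690 × 6.67)] = 5.74×10^6 / 3256 = 1762 m³.
Food-to-microorganism ratio F/M = Q S₀ / (V X) = 2690 × 783 / (1762 × 2230) = 0.5361 d⁻¹.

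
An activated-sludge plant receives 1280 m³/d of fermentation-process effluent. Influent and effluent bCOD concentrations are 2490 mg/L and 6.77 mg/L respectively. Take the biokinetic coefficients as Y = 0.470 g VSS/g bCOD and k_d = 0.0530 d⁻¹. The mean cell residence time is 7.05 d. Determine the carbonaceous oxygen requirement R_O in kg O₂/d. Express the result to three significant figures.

R_O ≈ 1630 kg O₂/d

The observed yield is Y_obs = Y/(1 + k_d·θ_c) = 0.470 / (1 + 0.0530 × 7.05) = 0.470 / 1.374 = 0.3422 g VSS per g bCOD removed.
Mass of bCOD removed per day: Q(S₀ − S) = 1280 × 2483 g/m³ = 3179 kg/d.
Net sludge production P_X = 0.3422 × 3179 = 1088 kg VSS/d.
R_O = Q·ΔS − 1.42 P_X = 3179 − 1544 = 1634 kg O₂/d.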